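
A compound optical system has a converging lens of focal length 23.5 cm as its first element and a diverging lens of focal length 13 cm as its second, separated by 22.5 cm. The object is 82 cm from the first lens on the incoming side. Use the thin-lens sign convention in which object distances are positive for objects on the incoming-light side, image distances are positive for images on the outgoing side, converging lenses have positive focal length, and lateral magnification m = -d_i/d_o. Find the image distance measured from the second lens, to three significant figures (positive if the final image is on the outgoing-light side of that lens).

Lens 1: 1/d_i1 = 1/f_1 - 1/d_o1 = 1/23.5 - 1/82 = 0.03036 cm^-1, so d_i1 = 32.940 cm.
This image would form 32.940 cm past lens 1, i.e. 10.440 cm beyond lens 2, so it is a virtual object for lens 2: d_o2 = 22.5 - 32.940 = -10.440 cm.
Lens 2: 1/d_i2 = 1/f_2 - 1/d_o2 = 1/(-13) - 1/(-10.440) = 0.01886 cm^-1, so d_i2 = 53.020 cm.

53.0 cm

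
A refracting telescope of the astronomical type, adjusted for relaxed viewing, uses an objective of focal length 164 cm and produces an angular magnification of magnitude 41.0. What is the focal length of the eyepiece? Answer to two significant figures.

4.0 cm

|M| = f_obj/f_eye, so f_eye = f_obj/|M| = 164/41.0 = 4.000 cm.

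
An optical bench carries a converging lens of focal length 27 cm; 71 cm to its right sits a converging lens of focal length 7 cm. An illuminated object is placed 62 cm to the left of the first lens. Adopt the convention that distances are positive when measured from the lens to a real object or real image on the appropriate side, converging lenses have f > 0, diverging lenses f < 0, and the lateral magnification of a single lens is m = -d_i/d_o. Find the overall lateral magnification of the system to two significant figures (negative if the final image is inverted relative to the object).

0.33

First lens: d_i1 = 1/(1/27 - 1/62) = 47.829 cm.
m_1 = -(47.829)/62 = -0.7714.
Object distance for lens 2: d_o2 = 71 - 47.829 = 23.171 cm.
Second lens: d_i2 = 1/(1/7 - 1/(23.171)) = 10.030 cm.
m_2 = -(10.030)/(23.171) = -0.4329.
Overall magnification: m = m_1 m_2 = 0.3339.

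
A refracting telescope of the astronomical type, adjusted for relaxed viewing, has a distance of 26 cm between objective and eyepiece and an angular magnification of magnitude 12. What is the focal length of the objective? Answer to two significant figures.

24 cm

In normal adjustment the tube length equals f_obj + f_eye and |M| = f_obj/f_eye.
So f_obj = 12 f_eye and 12 f_eye + f_eye = 26 cm, giving f_eye = 26/13 = 2.000 cm and f_obj = 24.000 cm.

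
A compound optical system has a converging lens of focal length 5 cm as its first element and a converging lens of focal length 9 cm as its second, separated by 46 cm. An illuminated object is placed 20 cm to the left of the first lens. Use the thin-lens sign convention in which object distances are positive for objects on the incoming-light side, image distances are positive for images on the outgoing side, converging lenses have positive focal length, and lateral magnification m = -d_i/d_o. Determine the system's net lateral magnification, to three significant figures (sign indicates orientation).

Applying the thin-lens equation to the first lens, 1/5 = 1/20 + 1/d_i1, which gives d_i1 = 6.667 cm.
Its lateral magnification is m_1 = -d_i1/d_o1 = -(6.667)/20 = -0.3333.
Object distance for lens 2: d_o2 = 46 - 6.667 = 39.333 cm.
Applying the thin-lens equation again with f_2 = 9 cm and d_o2 = 39.333 cm gives d_i2 = 11.670 cm.
m_2 = -(11.670)/(39.333) = -0.2967.
Overall magnification: m = m_1 m_2 = 0.0989.

0.0989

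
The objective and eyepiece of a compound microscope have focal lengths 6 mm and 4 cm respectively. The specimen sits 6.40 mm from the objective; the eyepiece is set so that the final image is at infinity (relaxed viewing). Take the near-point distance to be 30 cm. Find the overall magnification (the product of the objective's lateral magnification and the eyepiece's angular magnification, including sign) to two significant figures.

-110

Convert to cm: f_obj = 6 mm = 0.6 cm; d_o = 6.40 mm = 0.64 cm.
Objective: 1/d_i = 1/f_obj - 1/d_o = 1/0.6 - 1/0.64 = 0.10417 cm^-1, so d_i = 9.600 cm.
m_obj = -d_i/d_o = -9.600/0.64 = -15.000.
Eyepiece angular magnification (image at infinity): M_eye = D/f_e = 30/4 = 7.500.
Overall M = m_obj x M_eye = (-15.000)(7.500) = -112.50.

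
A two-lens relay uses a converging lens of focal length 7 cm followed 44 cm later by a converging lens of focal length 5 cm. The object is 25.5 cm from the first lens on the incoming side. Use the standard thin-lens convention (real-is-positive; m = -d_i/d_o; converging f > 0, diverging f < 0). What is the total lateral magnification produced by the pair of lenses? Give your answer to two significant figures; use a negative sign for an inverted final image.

First lens: d_i1 = 1/(1/7 - 1/25.5) = 9.649 cm.
m_1 = -(9.649)/25.5 = -0.3784.
That image sits 34.351 cm in front of the second lens, so d_o2 = 34.351 cm.
Second lens: d_i2 = 1/(1/5 - 1/(34.351)) = 5.852 cm.
m_2 = -(5.852)/(34.351) = -0.1703.
The system's lateral magnification is m_1 m_2 = (-0.3784)(-0.1703) = 0.0645.

0.064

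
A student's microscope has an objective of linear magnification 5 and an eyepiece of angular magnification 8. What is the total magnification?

40

The overall magnification of a compound microscope is the product of the objective and eyepiece magnifications:
M = M_obj x M_eye = 5 x 8 = 40.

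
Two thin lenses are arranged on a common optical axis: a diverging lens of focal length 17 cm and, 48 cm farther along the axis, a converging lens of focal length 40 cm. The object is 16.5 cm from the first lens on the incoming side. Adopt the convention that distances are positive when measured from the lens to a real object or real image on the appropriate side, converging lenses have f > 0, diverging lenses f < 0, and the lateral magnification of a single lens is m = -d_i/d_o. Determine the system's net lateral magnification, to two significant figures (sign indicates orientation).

Applying the thin-lens equation to the first lens, 1/(-17) = 1/16.5 + 1/d_i1, which gives d_i1 = -8.373 cm.
Its lateral magnification is m_1 = -d_i1/d_o1 = -(-8.373)/16.5 = 0.5075.
The intermediate image is virtual, 8.373 cm to the left of lens 1, so d_o2 = L - d_i1 = 48 - (-8.373) = 56.373 cm.
Applying the thin-lens equation again with f_2 = 40 cm and d_o2 = 56.373 cm gives d_i2 = 137.721 cm.
m_2 = -(137.721)/(56.373) = -2.4430.
The system's lateral magnification is m_1 m_2 = (0.5075)(-2.4430) = -1.2397.

-1.2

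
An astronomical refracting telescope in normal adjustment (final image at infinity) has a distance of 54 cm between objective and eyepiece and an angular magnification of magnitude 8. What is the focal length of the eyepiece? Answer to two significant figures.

In normal adjustment the tube length equals f_obj + f_eye and |M| = f_obj/f_eye.
So f_obj = 8 f_eye and 8 f_eye + f_eye = 54 cm, giving f_eye = 54/9 = 6.000 cm and f_obj = 48.000 cm.

6.0 cm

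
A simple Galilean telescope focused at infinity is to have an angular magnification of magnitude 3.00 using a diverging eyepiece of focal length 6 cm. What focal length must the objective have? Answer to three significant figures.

|M| = f_obj/|f_eye|, so f_obj = |M| x |f_eye| = 3.0 x 6 = 18.000 cm.

18.0 cm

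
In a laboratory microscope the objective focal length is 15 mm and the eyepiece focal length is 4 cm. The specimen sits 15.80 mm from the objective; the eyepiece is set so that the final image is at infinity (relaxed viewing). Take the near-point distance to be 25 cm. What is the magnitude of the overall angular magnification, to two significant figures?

120

Convert to cm: f_obj = 15 mm = 1.5 cm; d_o = 15.80 mm = 1.58 cm.
Objective: 1/d_i = 1/f_obj - 1/d_o = 1/1.5 - 1/1.58 = 0.03376 cm^-1, so d_i = 29.625 cm.
m_obj = -d_i/d_o = -29.625/1.58 = -18.750.
Eyepiece angular magnification (image at infinity): M_eye = D/f_e = 25/4 = 6.250.
Overall M = m_obj x M_eye = (-18.750)(6.250) = -117.19.
|M| = 117.19.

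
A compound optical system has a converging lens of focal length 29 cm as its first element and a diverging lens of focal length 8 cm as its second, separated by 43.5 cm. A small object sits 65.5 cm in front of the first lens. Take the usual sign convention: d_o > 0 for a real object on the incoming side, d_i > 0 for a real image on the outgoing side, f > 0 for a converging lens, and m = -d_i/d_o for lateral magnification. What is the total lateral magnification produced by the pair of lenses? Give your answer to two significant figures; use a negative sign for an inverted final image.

12

First lens: d_i1 = 1/(1/29 - 1/65.5) = 52.041 cm.
m_1 = -(52.041)/65.5 = -0.7945.
Since 52.041 cm > 43.5 cm, the first image lies past the second lens and serves as a virtual object: d_o2 = L - d_i1 = -8.541 cm.
Second lens: d_i2 = 1/(1/(-8) - 1/(-8.541)) = -126.278 cm.
m_2 = -(-126.278)/(-8.541) = -14.7848.
The system's lateral magnification is m_1 m_2 = (-0.7945)(-14.7848) = 11.7468.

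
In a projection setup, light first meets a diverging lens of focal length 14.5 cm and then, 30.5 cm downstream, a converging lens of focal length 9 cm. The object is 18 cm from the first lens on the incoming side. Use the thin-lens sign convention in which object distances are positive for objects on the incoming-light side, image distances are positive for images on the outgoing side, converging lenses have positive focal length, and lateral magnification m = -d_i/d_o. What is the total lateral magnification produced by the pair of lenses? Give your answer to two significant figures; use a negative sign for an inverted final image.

Applying the thin-lens equation to the first lens, 1/(-14.5) = 1/18 + 1/d_i1, which gives d_i1 = -8.031 cm.
Its lateral magnification is m_1 = -d_i1/d_o1 = -(-8.031)/18 = 0.4462.
The intermediate image is virtual, 8.031 cm to the left of lens 1, so d_o2 = L - d_i1 = 30.5 - (-8.031) = 38.531 cm.
Applying the thin-lens equation again with f_2 = 9 cm and d_o2 = 38.531 cm gives d_i2 = 11.743 cm.
m_2 = -(11.743)/(38.531) = -0.3048.
Total m = m_1 x m_2 = (0.4462)(-0.3048) = -0.1360.

-0.14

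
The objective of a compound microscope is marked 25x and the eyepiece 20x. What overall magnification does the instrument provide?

500

The overall magnification of a compound microscope is the product of the objective and eyepiece magnifications:
M = M_obj x M_eye = 25 x 20 = 500.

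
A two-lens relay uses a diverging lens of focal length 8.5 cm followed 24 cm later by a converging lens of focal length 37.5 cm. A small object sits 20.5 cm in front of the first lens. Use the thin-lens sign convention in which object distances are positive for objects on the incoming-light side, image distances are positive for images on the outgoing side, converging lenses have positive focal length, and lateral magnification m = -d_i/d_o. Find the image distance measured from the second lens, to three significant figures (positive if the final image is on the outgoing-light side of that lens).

Lens 1: 1/d_i1 = 1/f_1 - 1/d_o1 = 1/(-8.5) - 1/20.5 = -0.16643 cm^-1, so d_i1 = -6.009 cm.
With d_i1 < 0 the first image is virtual and lies on the object side; the object distance for lens 2 is d_o2 = 24 - (-6.009) = 30.009 cm.
Lens 2: 1/d_i2 = 1/f_2 - 1/d_o2 = 1/37.5 - 1/(30.009) = -0.00666 cm^-1, so d_i2 = -150.216 cm.

-150 cm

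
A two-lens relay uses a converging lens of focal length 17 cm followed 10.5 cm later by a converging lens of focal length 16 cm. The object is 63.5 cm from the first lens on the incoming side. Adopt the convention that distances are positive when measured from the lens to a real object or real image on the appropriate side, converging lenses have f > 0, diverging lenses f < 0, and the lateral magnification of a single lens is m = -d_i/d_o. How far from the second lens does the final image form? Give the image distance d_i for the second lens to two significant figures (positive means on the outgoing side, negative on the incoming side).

Lens 1: 1/d_i1 = 1/f_1 - 1/d_o1 = 1/17 - 1/63.5 = 0.04308 cm^-1, so d_i1 = 23.215 cm.
This image would form 23.215 cm past lens 1, i.e. 12.715 cm beyond lens 2, so it is a virtual object for lens 2: d_o2 = 10.5 - 23.215 = -12.715 cm.
Lens 2: 1/d_i2 = 1/f_2 - 1/d_o2 = 1/16 - 1/(-12.715) = 0.14115 cm^-1, so d_i2 = 7.085 cm.

7.1 cm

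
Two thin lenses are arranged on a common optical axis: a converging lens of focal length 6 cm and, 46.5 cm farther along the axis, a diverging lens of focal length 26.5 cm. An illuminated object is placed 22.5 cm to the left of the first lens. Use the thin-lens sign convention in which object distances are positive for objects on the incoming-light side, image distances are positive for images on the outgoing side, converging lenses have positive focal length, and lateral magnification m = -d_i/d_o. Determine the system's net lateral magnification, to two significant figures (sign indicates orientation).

-0.15

Lens 1: 1/d_i1 = 1/f_1 - 1/d_o1 = 1/6 - 1/22.5 = 0.12222 cm^-1, so d_i1 = 8.182 cm.
m_1 = -(8.182)/22.5 = -0.3636.
The intermediate image is 8.182 cm to the right of lens 1, so d_o2 = L - d_i1 = 46.5 - 8.182 = 38.318 cm.
Lens 2: 1/d_i2 = 1/f_2 - 1/d_o2 = 1/(-26.5) - 1/(38.318) = -0.06383 cm^-1, so d_i2 = -15.666 cm.
m_2 = -(-15.666)/(38.318) = 0.4088.
The system's lateral magnification is m_1 m_2 = (-0.3636)(0.4088) = -0.1487.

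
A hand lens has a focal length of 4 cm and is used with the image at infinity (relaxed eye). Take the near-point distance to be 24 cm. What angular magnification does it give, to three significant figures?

6.00

M = D/f = 24/4 = 6.000.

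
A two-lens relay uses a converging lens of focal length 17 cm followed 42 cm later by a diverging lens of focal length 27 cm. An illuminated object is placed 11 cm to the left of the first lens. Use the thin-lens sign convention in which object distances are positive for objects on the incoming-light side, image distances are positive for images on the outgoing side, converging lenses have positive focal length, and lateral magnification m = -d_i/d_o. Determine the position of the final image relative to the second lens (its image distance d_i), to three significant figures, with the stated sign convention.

Applying the thin-lens equation to the first lens, 1/17 = 1/11 + 1/d_i1, which gives d_i1 = -31.167 cm.
With d_i1 < 0 the first image is virtual and lies on the object side; the object distance for lens 2 is d_o2 = 42 - (-31.167) = 73.167 cm.
Applying the thin-lens equation again with f_2 = -27 cm and d_o2 = 73.167 cm gives d_i2 = -19.722 cm.

-19.7 cm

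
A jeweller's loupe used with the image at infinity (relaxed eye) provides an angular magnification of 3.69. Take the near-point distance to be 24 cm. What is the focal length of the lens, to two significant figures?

6.5 cm

For the image at infinity, M = D/f.
f = D/M = 24/3.69 = 6.504 cm.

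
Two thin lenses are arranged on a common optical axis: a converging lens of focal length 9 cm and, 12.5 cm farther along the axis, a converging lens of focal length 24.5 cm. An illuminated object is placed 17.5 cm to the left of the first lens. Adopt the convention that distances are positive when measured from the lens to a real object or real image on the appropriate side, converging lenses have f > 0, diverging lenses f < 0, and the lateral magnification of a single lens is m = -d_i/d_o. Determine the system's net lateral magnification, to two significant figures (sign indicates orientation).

-0.85

First lens: d_i1 = 1/(1/9 - 1/17.5) = 18.529 cm.
m_1 = -(18.529)/17.5 = -1.0588.
This image would form 18.529 cm past lens 1, i.e. 6.029 cm beyond lens 2, so it is a virtual object for lens 2: d_o2 = 12.5 - 18.529 = -6.029 cm.
Second lens: d_i2 = 1/(1/24.5 - 1/(-6.029)) = 4.839 cm.
m_2 = -(4.839)/(-6.029) = 0.8025.
The system's lateral magnification is m_1 m_2 = (-1.0588)(0.8025) = -0.8497.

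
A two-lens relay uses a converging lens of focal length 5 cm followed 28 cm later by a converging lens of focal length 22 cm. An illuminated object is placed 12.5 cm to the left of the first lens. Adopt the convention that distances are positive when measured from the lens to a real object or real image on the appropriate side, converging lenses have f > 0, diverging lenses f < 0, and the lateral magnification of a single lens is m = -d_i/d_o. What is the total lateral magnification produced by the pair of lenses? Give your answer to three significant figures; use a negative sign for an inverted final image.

First lens: d_i1 = 1/(1/5 - 1/12.5) = 8.333 cm.
m_1 = -(8.333)/12.5 = -0.6667.
The intermediate image is 8.333 cm to the right of lens 1, so d_o2 = L - d_i1 = 28 - 8.333 = 19.667 cm.
Second lens: d_i2 = 1/(1/22 - 1/(19.667)) = -185.429 cm.
m_2 = -(-185.429)/(19.667) = 9.4286.
The system's lateral magnification is m_1 m_2 = (-0.6667)(9.4286) = -6.2857.

-6.29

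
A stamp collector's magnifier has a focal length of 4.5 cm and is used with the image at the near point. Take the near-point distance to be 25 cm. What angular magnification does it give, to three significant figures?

M = 1 + D/f = 1 + 25/4.5 = 6.556.

6.56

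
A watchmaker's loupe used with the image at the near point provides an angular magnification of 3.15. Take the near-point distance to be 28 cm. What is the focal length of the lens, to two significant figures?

13 cm

For the image at the near point, M = 1 + D/f.
f = D/(M - 1) = 28/(3.15 - 1) = 13.023 cm.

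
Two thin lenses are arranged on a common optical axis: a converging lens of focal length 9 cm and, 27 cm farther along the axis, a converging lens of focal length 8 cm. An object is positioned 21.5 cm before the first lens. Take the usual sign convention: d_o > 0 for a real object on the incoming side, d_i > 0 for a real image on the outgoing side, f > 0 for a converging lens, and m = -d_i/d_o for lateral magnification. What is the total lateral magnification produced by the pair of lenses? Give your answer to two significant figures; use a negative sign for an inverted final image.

1.6

Lens 1: 1/d_i1 = 1/f_1 - 1/d_o1 = 1/9 - 1/21.5 = 0.06460 cm^-1, so d_i1 = 15.480 cm.
m_1 = -(15.480)/21.5 = -0.7200.
That image sits 11.520 cm in front of the second lens, so d_o2 = 11.520 cm.
Lens 2: 1/d_i2 = 1/f_2 - 1/d_o2 = 1/8 - 1/(11.520) = 0.03819 cm^-1, so d_i2 = 26.182 cm.
m_2 = -(26.182)/(11.520) = -2.2727.
Total m = m_1 x m_2 = (-0.7200)(-2.2727) = 1.6364.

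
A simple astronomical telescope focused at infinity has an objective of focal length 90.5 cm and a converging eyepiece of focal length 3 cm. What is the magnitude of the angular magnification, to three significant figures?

30.2

|M| = f_obj/|f_eye| = 90.5/3 = 30.167.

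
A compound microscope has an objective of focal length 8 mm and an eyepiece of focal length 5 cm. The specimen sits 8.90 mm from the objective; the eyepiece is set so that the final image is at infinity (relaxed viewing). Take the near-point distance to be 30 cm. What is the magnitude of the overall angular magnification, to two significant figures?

53

Convert to cm: f_obj = 8 mm = 0.8 cm; d_o = 8.90 mm = 0.89 cm.
Objective: 1/d_i = 1/f_obj - 1/d_o = 1/0.8 - 1/0.89 = 0.12640 cm^-1, so d_i = 7.911 cm.
m_obj = -d_i/d_o = -7.911/0.89 = -8.889.
Eyepiece angular magnification (image at infinity): M_eye = D/f_e = 30/5 = 6.000.
Overall M = m_obj x M_eye = (-8.889)(6.000) = -53.33.
|M| = 53.33.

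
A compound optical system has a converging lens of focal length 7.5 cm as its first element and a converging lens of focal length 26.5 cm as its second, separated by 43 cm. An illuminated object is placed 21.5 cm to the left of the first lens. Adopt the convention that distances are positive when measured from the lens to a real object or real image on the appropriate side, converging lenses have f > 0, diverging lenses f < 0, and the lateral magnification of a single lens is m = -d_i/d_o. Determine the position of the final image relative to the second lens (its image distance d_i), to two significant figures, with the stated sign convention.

170 cm

Lens 1: 1/d_i1 = 1/f_1 - 1/d_o1 = 1/7.5 - 1/21.5 = 0.08682 cm^-1, so d_i1 = 11.518 cm.
The intermediate image is 11.518 cm to the right of lens 1, so d_o2 = L - d_i1 = 43 - 11.518 = 31.482 cm.
Lens 2: 1/d_i2 = 1/f_2 - 1/d_o2 = 1/26.5 - 1/(31.482) = 0.00597 cm^-1, so d_i2 = 167.453 cm.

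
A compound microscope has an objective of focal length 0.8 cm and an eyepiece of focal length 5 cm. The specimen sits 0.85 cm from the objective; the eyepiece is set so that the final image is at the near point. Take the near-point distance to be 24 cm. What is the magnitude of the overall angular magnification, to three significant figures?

92.8

Objective: 1/d_i = 1/f_obj - 1/d_o = 1/0.8 - 1/0.85 = 0.07353 cm^-1, so d_i = 13.600 cm.
m_obj = -d_i/d_o = -13.600/0.85 = -16.000.
Eyepiece angular magnification (image at near point): M_eye = 1 + D/f_e = 1 + 24/5 = 5.800.
Overall M = m_obj x M_eye = (-16.000)(5.800) = -92.80.
|M| = 92.80.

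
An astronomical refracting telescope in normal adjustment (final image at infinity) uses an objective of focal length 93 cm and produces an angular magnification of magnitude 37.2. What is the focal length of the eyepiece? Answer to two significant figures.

2.5 cm

|M| = f_obj/f_eye, so f_eye = f_obj/|M| = 93/37.2 = 2.500 cm.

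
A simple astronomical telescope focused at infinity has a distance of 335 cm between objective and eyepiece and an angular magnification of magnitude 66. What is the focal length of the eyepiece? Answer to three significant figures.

5.00 cm

In normal adjustment the tube length equals f_obj + f_eye and |M| = f_obj/f_eye.
So f_obj = 66 f_eye and 66 f_eye + f_eye = 335 cm, giving f_eye = 335/67 = 5.000 cm and f_obj = 330.000 cm.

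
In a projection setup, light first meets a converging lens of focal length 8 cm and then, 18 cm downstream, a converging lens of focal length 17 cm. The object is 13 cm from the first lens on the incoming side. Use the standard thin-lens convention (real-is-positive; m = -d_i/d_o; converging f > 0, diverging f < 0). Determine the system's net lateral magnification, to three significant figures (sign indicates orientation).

-1.37

Lens 1: 1/d_i1 = 1/f_1 - 1/d_o1 = 1/8 - 1/13 = 0.04808 cm^-1, so d_i1 = 20.800 cm.
m_1 = -(20.800)/13 = -1.6000.
Since 20.800 cm > 18 cm, the first image lies past the second lens and serves as a virtual object: d_o2 = L - d_i1 = -2.800 cm.
Lens 2: 1/d_i2 = 1/f_2 - 1/d_o2 = 1/17 - 1/(-2.800) = 0.41597 cm^-1, so d_i2 = 2.404 cm.
m_2 = -(2.404)/(-2.800) = 0.8586.
The system's lateral magnification is m_1 m_2 = (-1.6000)(0.8586) = -1.3737.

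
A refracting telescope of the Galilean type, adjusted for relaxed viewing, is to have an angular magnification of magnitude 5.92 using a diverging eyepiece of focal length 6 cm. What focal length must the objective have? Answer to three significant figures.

35.5 cm

|M| = f_obj/|f_eye|, so f_obj = |M| x |f_eye| = 5.92 x 6 = 35.520 cm.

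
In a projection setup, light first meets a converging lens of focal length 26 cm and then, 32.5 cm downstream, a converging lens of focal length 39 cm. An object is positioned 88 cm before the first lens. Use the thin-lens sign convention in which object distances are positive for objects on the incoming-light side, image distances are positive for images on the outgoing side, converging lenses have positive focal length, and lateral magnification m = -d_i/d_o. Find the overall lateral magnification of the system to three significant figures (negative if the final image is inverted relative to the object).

-0.377

Lens 1: 1/d_i1 = 1/f_1 - 1/d_o1 = 1/26 - 1/88 = 0.02710 cm^-1, so d_i1 = 36.903 cm.
m_1 = -(36.903)/88 = -0.4194.
Since 36.903 cm > 32.5 cm, the first image lies past the second lens and serves as a virtual object: d_o2 = L - d_i1 = -4.403 cm.
Lens 2: 1/d_i2 = 1/f_2 - 1/d_o2 = 1/39 - 1/(-4.403) = 0.25275 cm^-1, so d_i2 = 3.957 cm.
m_2 = -(3.957)/(-4.403) = 0.8986.
Total m = m_1 x m_2 = (-0.4194)(0.8986) = -0.3768.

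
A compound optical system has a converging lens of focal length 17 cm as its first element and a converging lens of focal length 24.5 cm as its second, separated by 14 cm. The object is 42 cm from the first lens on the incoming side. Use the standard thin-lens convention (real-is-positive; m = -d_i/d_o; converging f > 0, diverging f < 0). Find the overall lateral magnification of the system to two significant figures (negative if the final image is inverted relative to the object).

First lens: d_i1 = 1/(1/17 - 1/42) = 28.560 cm.
m_1 = -(28.560)/42 = -0.6800.
This image would form 28.560 cm past lens 1, i.e. 14.560 cm beyond lens 2, so it is a virtual object for lens 2: d_o2 = 14 - 28.560 = -14.560 cm.
Second lens: d_i2 = 1/(1/24.5 - 1/(-14.560)) = 9.133 cm.
m_2 = -(9.133)/(-14.560) = 0.6272.
The system's lateral magnification is m_1 m_2 = (-0.6800)(0.6272) = -0.4265.

-0.43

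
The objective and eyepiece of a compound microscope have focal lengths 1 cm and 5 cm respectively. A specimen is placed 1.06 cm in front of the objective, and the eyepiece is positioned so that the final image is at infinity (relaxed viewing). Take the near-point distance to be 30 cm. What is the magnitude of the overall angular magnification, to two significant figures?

Objective: 1/d_i = 1/f_obj - 1/d_o = 1/1 - 1/1.06 = 0.05660 cm^-1, so d_i = 17.667 cm.
m_obj = -d_i/d_o = -17.667/1.06 = -16.667.
Eyepiece angular magnification (image at infinity): M_eye = D/f_e = 30/5 = 6.000.
Overall M = m_obj x M_eye = (-16.667)(6.000) = -100.00.
|M| = 100.00.

100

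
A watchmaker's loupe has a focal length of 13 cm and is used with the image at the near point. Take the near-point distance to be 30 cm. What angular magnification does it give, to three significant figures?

M = 1 + D/f = 1 + 30/13 = 3.308.

3.31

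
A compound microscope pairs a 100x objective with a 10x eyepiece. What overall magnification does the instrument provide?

1000

The overall magnification of a compound microscope is the product of the objective and eyepiece magnifications:
M = M_obj x M_eye = 100 x 10 = 1000.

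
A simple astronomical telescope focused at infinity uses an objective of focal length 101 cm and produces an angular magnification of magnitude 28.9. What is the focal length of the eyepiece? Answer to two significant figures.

|M| = f_obj/f_eye, so f_eye = f_obj/|M| = 101/28.9 = 3.495 cm.

3.5 cm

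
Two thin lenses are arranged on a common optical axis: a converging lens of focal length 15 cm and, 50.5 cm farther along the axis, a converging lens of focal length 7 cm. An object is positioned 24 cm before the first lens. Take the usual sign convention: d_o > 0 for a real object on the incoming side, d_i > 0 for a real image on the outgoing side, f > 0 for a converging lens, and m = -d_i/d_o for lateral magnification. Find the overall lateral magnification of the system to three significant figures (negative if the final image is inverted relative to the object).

Lens 1: 1/d_i1 = 1/f_1 - 1/d_o1 = 1/15 - 1/24 = 0.02500 cm^-1, so d_i1 = 40.000 cm.
m_1 = -(40.000)/24 = -1.6667.
That image sits 10.500 cm in front of the second lens, so d_o2 = 10.500 cm.
Lens 2: 1/d_i2 = 1/f_2 - 1/d_o2 = 1/7 - 1/(10.500) = 0.04762 cm^-1, so d_i2 = 21.000 cm.
m_2 = -(21.000)/(10.500) = -2.0000.
The system's lateral magnification is m_1 m_2 = (-1.6667)(-2.0000) = 3.3333.

3.33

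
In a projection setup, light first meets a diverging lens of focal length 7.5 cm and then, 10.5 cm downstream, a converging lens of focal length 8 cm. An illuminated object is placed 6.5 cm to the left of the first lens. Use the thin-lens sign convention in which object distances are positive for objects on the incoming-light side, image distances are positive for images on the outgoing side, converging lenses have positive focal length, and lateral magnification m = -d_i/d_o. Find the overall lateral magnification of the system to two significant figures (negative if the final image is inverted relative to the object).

-0.72

First lens: d_i1 = 1/(1/(-7.5) - 1/6.5) = -3.482 cm.
m_1 = -(-3.482)/6.5 = 0.5357.
The intermediate image is virtual, 3.482 cm to the left of lens 1, so d_o2 = L - d_i1 = 10.5 - (-3.482) = 13.982 cm.
Second lens: d_i2 = 1/(1/8 - 1/(13.982)) = 18.699 cm.
m_2 = -(18.699)/(13.982) = -1.3373.
The system's lateral magnification is m_1 m_2 = (0.5357)(-1.3373) = -0.7164.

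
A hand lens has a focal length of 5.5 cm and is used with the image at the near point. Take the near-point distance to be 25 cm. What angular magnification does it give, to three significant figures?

5.55

M = 1 + D/f = 1 + 25/5.5 = 5.545.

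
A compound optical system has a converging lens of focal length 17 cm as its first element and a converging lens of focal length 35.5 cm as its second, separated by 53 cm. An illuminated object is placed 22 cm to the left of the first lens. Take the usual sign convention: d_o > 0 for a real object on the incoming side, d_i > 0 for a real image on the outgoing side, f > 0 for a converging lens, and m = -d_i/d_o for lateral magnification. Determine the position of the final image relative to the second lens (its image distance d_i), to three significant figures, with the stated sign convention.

Lens 1: 1/d_i1 = 1/f_1 - 1/d_o1 = 1/17 - 1/22 = 0.01337 cm^-1, so d_i1 = 74.800 cm.
This image would form 74.800 cm past lens 1, i.e. 21.800 cm beyond lens 2, so it is a virtual object for lens 2: d_o2 = 53 - 74.800 = -21.800 cm.
Lens 2: 1/d_i2 = 1/f_2 - 1/d_o2 = 1/35.5 - 1/(-21.800) = 0.07404 cm^-1, so d_i2 = 13.506 cm.

13.5 cm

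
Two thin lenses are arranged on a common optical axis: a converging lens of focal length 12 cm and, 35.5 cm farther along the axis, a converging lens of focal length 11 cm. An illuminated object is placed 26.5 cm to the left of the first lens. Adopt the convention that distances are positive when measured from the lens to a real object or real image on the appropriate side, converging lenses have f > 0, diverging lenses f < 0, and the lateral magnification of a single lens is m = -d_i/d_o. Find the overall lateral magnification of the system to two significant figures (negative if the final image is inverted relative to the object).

First lens: d_i1 = 1/(1/12 - 1/26.5) = 21.931 cm.
m_1 = -(21.931)/26.5 = -0.8276.
The intermediate image is 21.931 cm to the right of lens 1, so d_o2 = L - d_i1 = 35.5 - 21.931 = 13.569 cm.
Second lens: d_i2 = 1/(1/11 - 1/(13.569)) = 58.101 cm.
m_2 = -(58.101)/(13.569) = -4.2819.
Overall magnification: m = m_1 m_2 = 3.5436.

3.5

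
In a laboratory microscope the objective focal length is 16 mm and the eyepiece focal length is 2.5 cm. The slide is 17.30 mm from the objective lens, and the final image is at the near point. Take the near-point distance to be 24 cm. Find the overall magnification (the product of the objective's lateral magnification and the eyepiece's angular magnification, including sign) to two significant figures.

-130

Convert to cm: f_obj = 16 mm = 1.6 cm; d_o = 17.30 mm = 1.73 cm.
Objective: 1/d_i = 1/f_obj - 1/d_o = 1/1.6 - 1/1.73 = 0.04697 cm^-1, so d_i = 21.292 cm.
m_obj = -d_i/d_o = -21.292/1.73 = -12.308.
Eyepiece angular magnification (image at near point): M_eye = 1 + D/f_e = 1 + 24/2.5 = 10.600.
Overall M = m_obj x M_eye = (-12.308)(10.600) = -130.46.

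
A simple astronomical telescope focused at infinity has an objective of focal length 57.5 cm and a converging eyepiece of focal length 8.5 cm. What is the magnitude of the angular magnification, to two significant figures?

|M| = f_obj/|f_eye| = 57.5/8.5 = 6.765.

6.8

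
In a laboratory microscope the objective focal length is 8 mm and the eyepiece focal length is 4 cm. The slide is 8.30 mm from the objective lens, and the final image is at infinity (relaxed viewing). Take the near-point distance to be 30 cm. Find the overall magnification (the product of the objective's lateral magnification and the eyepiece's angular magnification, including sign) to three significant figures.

-200

Convert to cm: f_obj = 8 mm = 0.8 cm; d_o = 8.30 mm = 0.83 cm.
Objective: 1/d_i = 1/f_obj - 1/d_o = 1/0.8 - 1/0.83 = 0.04518 cm^-1, so d_i = 22.133 cm.
m_obj = -d_i/d_o = -22.133/0.83 = -26.667.
Eyepiece angular magnification (image at infinity): M_eye = D/f_e = 30/4 = 7.500.
Overall M = m_obj x M_eye = (-26.667)(7.500) = -200.00.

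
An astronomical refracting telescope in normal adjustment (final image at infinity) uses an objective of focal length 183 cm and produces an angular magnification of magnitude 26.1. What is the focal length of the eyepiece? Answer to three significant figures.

|M| = f_obj/f_eye, so f_eye = f_obj/|M| = 183/26.1 = 7.011 cm.

7.01 cm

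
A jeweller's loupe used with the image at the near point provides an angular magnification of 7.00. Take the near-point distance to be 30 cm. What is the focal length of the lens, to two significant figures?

For the image at the near point, M = 1 + D/f.
f = D/(M - 1) = 30/(7.0 - 1) = 5.000 cm.

5.0 cm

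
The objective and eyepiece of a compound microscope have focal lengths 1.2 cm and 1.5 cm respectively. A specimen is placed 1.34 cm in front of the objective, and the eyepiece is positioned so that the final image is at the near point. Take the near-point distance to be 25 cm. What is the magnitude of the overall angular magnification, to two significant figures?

Objective: 1/d_i = 1/f_obj - 1/d_o = 1/1.2 - 1/1.34 = 0.08706 cm^-1, so d_i = 11.486 cm.
m_obj = -d_i/d_o = -11.486/1.34 = -8.571.
Eyepiece angular magnification (image at near point): M_eye = 1 + D/f_e = 1 + 25/1.5 = 17.667.
Overall M = m_obj x M_eye = (-8.571)(17.667) = -151.43.
|M| = 151.43.

150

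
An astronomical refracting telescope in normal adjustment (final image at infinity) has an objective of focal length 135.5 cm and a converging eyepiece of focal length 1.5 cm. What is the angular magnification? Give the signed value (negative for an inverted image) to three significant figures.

-90.3

M = -f_obj/f_eye = -135.5/(1.5) = -90.333.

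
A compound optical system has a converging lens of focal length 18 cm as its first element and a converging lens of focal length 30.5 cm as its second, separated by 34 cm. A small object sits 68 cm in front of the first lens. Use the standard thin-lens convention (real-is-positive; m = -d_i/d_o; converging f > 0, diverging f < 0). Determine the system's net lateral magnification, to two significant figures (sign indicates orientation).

Applying the thin-lens equation to the first lens, 1/18 = 1/68 + 1/d_i1, which gives d_i1 = 24.480 cm.
Its lateral magnification is m_1 = -d_i1/d_o1 = -(24.480)/68 = -0.3600.
The intermediate image is 24.480 cm to the right of lens 1, so d_o2 = L - d_i1 = 34 - 24.480 = 9.520 cm.
Applying the thin-lens equation again with f_2 = 30.5 cm and d_o2 = 9.520 cm gives d_i2 = -13.840 cm.
m_2 = -(-13.840)/(9.520) = 1.4538.
Total m = m_1 x m_2 = (-0.3600)(1.4538) = -0.5234.

-0.52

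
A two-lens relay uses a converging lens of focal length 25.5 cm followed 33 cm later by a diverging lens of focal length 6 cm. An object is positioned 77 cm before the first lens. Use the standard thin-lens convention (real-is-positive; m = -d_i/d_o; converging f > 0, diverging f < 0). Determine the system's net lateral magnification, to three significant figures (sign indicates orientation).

-3.40

First lens: d_i1 = 1/(1/25.5 - 1/77) = 38.126 cm.
m_1 = -(38.126)/77 = -0.4951.
This image would form 38.126 cm past lens 1, i.e. 5.126 cm beyond lens 2, so it is a virtual object for lens 2: d_o2 = 33 - 38.126 = -5.126 cm.
Second lens: d_i2 = 1/(1/(-6) - 1/(-5.126)) = 35.200 cm.
m_2 = -(35.200)/(-5.126) = 6.8667.
The system's lateral magnification is m_1 m_2 = (-0.4951)(6.8667) = -3.4000.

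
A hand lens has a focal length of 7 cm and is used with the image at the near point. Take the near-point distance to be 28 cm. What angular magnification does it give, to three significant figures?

M = 1 + D/f = 1 + 28/7 = 5.000.

5.00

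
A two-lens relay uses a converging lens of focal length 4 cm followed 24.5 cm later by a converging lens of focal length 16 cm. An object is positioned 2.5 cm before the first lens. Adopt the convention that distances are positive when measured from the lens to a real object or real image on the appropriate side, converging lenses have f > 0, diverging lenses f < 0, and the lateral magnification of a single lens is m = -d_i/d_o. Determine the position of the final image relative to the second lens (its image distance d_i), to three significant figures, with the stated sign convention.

First lens: d_i1 = 1/(1/4 - 1/2.5) = -6.667 cm.
With d_i1 < 0 the first image is virtual and lies on the object side; the object distance for lens 2 is d_o2 = 24.5 - (-6.667) = 31.167 cm.
Second lens: d_i2 = 1/(1/16 - 1/(31.167)) = 32.879 cm.

32.9 cm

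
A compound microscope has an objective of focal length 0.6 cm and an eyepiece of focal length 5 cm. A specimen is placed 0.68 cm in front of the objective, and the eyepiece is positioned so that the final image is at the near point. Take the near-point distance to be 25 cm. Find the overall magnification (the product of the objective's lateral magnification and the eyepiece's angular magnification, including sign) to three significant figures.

Objective: 1/d_i = 1/f_obj - 1/d_o = 1/0.6 - 1/0.68 = 0.19608 cm^-1, so d_i = 5.100 cm.
m_obj = -d_i/d_o = -5.100/0.68 = -7.500.
Eyepiece angular magnification (image at near point): M_eye = 1 + D/f_e = 1 + 25/5 = 6.000.
Overall M = m_obj x M_eye = (-7.500)(6.000) = -45.00.

-45.0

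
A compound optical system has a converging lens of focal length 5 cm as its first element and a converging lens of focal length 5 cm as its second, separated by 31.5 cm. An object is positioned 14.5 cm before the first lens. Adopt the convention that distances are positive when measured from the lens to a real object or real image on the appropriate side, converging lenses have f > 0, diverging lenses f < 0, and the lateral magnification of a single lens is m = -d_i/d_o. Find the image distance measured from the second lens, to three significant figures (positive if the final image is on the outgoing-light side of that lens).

6.32 cm

First lens: d_i1 = 1/(1/5 - 1/14.5) = 7.632 cm.
Object distance for lens 2: d_o2 = 31.5 - 7.632 = 23.868 cm.
Second lens: d_i2 = 1/(1/5 - 1/(23.868)) = 6.325 cm.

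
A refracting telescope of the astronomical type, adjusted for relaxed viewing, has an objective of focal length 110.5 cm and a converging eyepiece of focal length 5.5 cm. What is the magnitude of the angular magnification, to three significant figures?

|M| = f_obj/|f_eye| = 110.5/5.5 = 20.091.

20.1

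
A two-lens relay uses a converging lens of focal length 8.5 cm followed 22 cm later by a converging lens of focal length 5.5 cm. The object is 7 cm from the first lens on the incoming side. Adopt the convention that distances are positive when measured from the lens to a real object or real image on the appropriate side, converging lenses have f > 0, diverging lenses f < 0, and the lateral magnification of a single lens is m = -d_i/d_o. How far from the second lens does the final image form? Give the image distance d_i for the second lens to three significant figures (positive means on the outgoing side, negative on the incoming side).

6.04 cm

First lens: d_i1 = 1/(1/8.5 - 1/7) = -39.667 cm.
With d_i1 < 0 the first image is virtual and lies on the object side; the object distance for lens 2 is d_o2 = 22 - (-39.667) = 61.667 cm.
Second lens: d_i2 = 1/(1/5.5 - 1/(61.667)) = 6.039 cm.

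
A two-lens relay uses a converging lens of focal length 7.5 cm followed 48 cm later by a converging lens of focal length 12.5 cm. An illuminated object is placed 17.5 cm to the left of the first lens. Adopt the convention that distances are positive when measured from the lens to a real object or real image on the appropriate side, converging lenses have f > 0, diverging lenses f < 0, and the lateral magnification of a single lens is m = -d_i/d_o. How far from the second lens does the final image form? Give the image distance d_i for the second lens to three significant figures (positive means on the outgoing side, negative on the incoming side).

First lens: d_i1 = 1/(1/7.5 - 1/17.5) = 13.125 cm.
That image sits 34.875 cm in front of the second lens, so d_o2 = 34.875 cm.
Second lens: d_i2 = 1/(1/12.5 - 1/(34.875)) = 19.483 cm.

19.5 cm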